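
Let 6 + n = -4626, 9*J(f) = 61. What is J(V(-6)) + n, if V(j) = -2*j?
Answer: -41627/9 ≈ -4625.2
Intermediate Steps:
J(f) = 61/9 (J(f) = (⅑)*61 = 61/9)
n = -4632 (n = -6 - 4626 = -4632)
J(V(-6)) + n = 61/9 - 4632 = -41627/9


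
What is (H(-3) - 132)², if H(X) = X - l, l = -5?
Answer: 16900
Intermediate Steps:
H(X) = 5 + X (H(X) = X - 1*(-5) = X + 5 = 5 + X)
(H(-3) - 132)² = ((5 - 3) - 132)² = (2 - 132)² = (-130)² = 16900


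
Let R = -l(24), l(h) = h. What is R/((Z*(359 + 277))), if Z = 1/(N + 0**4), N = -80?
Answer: 160/53 ≈ 3.0189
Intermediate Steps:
R = -24 (R = -1*24 = -24)
Z = -1/80 (Z = 1/(-80 + 0**4) = 1/(-80 + 0) = 1/(-80) = -1/80 ≈ -0.012500)
R/((Z*(359 + 277))) = -24*(-80/(359 + 277)) = -24/((-1/80*636)) = -24/(-159/20) = -24*(-20/159) = 160/53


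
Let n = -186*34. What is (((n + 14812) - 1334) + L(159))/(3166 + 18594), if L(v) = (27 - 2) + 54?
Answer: 7233/21760 ≈ 0.33240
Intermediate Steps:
n = -6324
L(v) = 79 (L(v) = 25 + 54 = 79)
(((n + 14812) - 1334) + L(159))/(3166 + 18594) = (((-6324 + 14812) - 1334) + 79)/(3166 + 18594) = ((8488 - 1334) + 79)/21760 = (7154 + 79)*(1/21760) = 7233*(1/21760) = 7233/21760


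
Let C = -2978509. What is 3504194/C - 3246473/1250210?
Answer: -14050627429497/3723761736890 ≈ -3.7732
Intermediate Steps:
3504194/C - 3246473/1250210 = 3504194/(-2978509) - 3246473/1250210 = 3504194*(-1/2978509) - 3246473*1/1250210 = -3504194/2978509 - 3246473/1250210 = -14050627429497/3723761736890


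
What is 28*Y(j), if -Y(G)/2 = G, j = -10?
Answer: 560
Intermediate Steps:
Y(G) = -2*G
28*Y(j) = 28*(-2*(-10)) = 28*20 = 560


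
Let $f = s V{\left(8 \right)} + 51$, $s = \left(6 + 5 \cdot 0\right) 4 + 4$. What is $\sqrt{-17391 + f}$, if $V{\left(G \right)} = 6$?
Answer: $18 i \sqrt{53} \approx 131.04 i$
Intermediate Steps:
$s = 28$ ($s = \left(6 + 0\right) 4 + 4 = 6 \cdot 4 + 4 = 24 + 4 = 28$)
$f = 219$ ($f = 28 \cdot 6 + 51 = 168 + 51 = 219$)
$\sqrt{-17391 + f} = \sqrt{-17391 + 219} = \sqrt{-17172} = 18 i \sqrt{53}$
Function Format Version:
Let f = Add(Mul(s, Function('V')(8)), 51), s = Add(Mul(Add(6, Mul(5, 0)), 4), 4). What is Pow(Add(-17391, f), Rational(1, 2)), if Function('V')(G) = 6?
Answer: Mul(18, I, Pow(53, Rational(1, 2))) ≈ Mul(131.04, I)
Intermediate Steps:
s = 28 (s = Add(Mul(Add(6, 0), 4), 4) = Add(Mul(6, 4), 4) = Add(24, 4) = 28)
f = 219 (f = Add(Mul(28, 6), 51) = Add(168, 51) = 219)
Pow(Add(-17391, f), Rational(1, 2)) = Pow(Add(-17391, 219), Rational(1, 2)) = Pow(-17172, Rational(1, 2)) = Mul(18, I, Pow(53, Rational(1, 2)))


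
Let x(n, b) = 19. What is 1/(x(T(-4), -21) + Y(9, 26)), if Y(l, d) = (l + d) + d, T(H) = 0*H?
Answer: 1/80 ≈ 0.012500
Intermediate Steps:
T(H) = 0
Y(l, d) = l + 2*d (Y(l, d) = (d + l) + d = l + 2*d)
1/(x(T(-4), -21) + Y(9, 26)) = 1/(19 + (9 + 2*26)) = 1/(19 + (9 + 52)) = 1/(19 + 61) = 1/80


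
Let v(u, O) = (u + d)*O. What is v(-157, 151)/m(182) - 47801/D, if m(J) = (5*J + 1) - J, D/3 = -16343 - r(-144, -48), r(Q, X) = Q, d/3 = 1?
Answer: -365075903/11809071 ≈ -30.915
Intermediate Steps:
d = 3 (d = 3*1 = 3)
D = -48597 (D = 3*(-16343 - 1*(-144)) = 3*(-16343 + 144) = 3*(-16199) = -48597)
m(J) = 1 + 4*J (m(J) = (1 + 5*J) - J = 1 + 4*J)
v(u, O) = O*(3 + u) (v(u, O) = (u + 3)*O = (3 + u)*O = O*(3 + u))
v(-157, 151)/m(182) - 47801/D = (151*(3 - 157))/(1 + 4*182) - 47801/(-48597) = (151*(-154))/(1 + 728) - 47801*(-1/48597) = -23254/729 + 47801/48597 = -365075903/11809071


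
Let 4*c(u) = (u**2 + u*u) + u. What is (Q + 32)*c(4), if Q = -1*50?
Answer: -162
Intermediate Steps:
Q = -50
c(u) = u**2/2 + u/4 (c(u) = ((u**2 + u*u) + u)/4 = ((u**2 + u**2) + u)/4 = (2*u**2 + u)/4 = (u + 2*u**2)/4 = u**2/2 + u/4)
(Q + 32)*c(4) = (-50 + 32)*((1/4)*4*(1 + 2*4)) = -9*4*(1 + 8)/2 = -9*4*9/2 = -18*9 = -162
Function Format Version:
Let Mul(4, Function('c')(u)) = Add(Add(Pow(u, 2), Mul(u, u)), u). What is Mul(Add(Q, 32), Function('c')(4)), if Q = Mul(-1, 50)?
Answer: -162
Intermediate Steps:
Q = -50
Function('c')(u) = Add(Mul(Rational(1, 2), Pow(u, 2)), Mul(Rational(1, 4), u)) (Function('c')(u) = Mul(Rational(1, 4), Add(Add(Pow(u, 2), Mul(u, u)), u)) = Mul(Rational(1, 4), Add(Add(Pow(u, 2), Pow(u, 2)), u)) = Mul(Rational(1, 4), Add(Mul(2, Pow(u, 2)), u)) = Mul(Rational(1, 4), Add(u, Mul(2, Pow(u, 2)))) = Add(Mul(Rational(1, 2), Pow(u, 2)), Mul(Rational(1, 4), u)))
Mul(Add(Q, 32), Function('c')(4)) = Mul(Add(-50, 32), Mul(Rational(1, 4), 4, Add(1, Mul(2, 4)))) = Mul(-18, Mul(Rational(1, 4), 4, Add(1, 8))) = Mul(-18, Mul(Rational(1, 4), 4, 9)) = Mul(-18, 9) = -162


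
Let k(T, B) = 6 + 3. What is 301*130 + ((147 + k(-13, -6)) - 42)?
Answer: 39244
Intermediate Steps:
k(T, B) = 9
301*130 + ((147 + k(-13, -6)) - 42) = 301*130 + ((147 + 9) - 42) = 39130 + (156 - 42) = 39130 + 114 = 39244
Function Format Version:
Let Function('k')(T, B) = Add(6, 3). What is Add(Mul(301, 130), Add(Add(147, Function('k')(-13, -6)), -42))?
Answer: 39244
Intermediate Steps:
Function('k')(T, B) = 9
Add(Mul(301, 130), Add(Add(147, Function('k')(-13, -6)), -42)) = Add(Mul(301, 130), Add(Add(147, 9), -42)) = Add(39130, Add(156, -42)) = Add(39130, 114) = 39244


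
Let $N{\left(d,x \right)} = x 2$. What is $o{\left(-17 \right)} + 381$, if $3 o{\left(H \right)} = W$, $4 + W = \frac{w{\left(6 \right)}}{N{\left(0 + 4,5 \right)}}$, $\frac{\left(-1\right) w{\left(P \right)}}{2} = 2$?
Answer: $\frac{5693}{15} \approx 379.53$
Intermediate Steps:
$w{\left(P \right)} = -4$ ($w{\left(P \right)} = \left(-2\right) 2 = -4$)
$N{\left(d,x \right)} = 2 x$
$W = - \frac{22}{5}$ ($W = -4 - \frac{4}{2 \cdot 5} = -4 - \frac{4}{10} = -4 - \frac{2}{5} = - \frac{22}{5} \approx -4.4$)
$o{\left(H \right)} = - \frac{22}{15}$ ($o{\left(H \right)} = \frac{1}{3} \left(- \frac{22}{5}\right) = - \frac{22}{15}$)
$o{\left(-17 \right)} + 381 = - \frac{22}{15} + 381 = \frac{5693}{15}$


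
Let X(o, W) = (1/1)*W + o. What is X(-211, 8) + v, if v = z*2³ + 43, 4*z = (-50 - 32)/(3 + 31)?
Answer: -2802/17 ≈ -164.82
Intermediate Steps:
X(o, W) = W + o (X(o, W) = (1*1)*W + o = 1*W + o = W + o)
z = -41/68 (z = ((-50 - 32)/(3 + 31))/4 = (-82/34)/4 = (-82*1/34)/4 = (¼)*(-41/17) = -41/68 ≈ -0.60294)
v = 649/17 (v = -41/68*2³ + 43 = -41/68*8 + 43 = -82/17 + 43 = 649/17 ≈ 38.176)
X(-211, 8) + v = (8 - 211) + 649/17 = -203 + 649/17 = -2802/17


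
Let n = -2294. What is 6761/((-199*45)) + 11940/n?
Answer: -61216217/10271385 ≈ -5.9599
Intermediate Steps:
6761/((-199*45)) + 11940/n = 6761/((-199*45)) + 11940/(-2294) = 6761/(-8955) + 11940*(-1/2294) = 6761*(-1/8955) - 5970/1147 = -6761/8955 - 5970/1147 = -61216217/10271385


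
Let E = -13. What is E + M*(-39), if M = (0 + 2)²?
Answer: -169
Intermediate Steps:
M = 4 (M = 2² = 4)
E + M*(-39) = -13 + 4*(-39) = -13 - 156 = -169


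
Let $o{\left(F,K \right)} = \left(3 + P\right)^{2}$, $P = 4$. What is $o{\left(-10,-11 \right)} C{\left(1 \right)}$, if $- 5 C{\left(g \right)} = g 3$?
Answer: $- \frac{147}{5} \approx -29.4$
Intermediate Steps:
$o{\left(F,K \right)} = 49$ ($o{\left(F,K \right)} = \left(3 + 4\right)^{2} = 7^{2} = 49$)
$C{\left(g \right)} = - \frac{3 g}{5}$ ($C{\left(g \right)} = - \frac{g 3}{5} = - \frac{3 g}{5}$)
$o{\left(-10,-11 \right)} C{\left(1 \right)} = 49 \left(\left(- \frac{3}{5}\right) 1\right) = 49 \left(- \frac{3}{5}\right) = - \frac{147}{5}$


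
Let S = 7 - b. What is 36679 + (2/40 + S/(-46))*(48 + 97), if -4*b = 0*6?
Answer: 3373105/92 ≈ 36664.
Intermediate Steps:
b = 0 (b = -0*6 = -¼*0 = 0)
S = 7 (S = 7 - 1*0 = 7 + 0 = 7)
36679 + (2/40 + S/(-46))*(48 + 97) = 36679 + (2/40 + 7/(-46))*(48 + 97) = 36679 + (2*(1/40) + 7*(-1/46))*145 = 36679 + (1/20 - 7/46)*145 = 36679 - 47/460*145 = 36679 - 1363/92 = 3373105/92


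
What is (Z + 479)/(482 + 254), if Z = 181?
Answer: 165/184 ≈ 0.89674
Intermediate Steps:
(Z + 479)/(482 + 254) = (181 + 479)/(482 + 254) = 660/736 = 660*(1/736) = 165/184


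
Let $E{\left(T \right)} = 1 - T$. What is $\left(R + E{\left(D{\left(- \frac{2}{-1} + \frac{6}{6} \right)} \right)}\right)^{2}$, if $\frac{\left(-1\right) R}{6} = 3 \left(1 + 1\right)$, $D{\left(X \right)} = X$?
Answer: $1444$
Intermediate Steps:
$R = -36$ ($R = - 6 \cdot 3 \left(1 + 1\right) = - 6 \cdot 3 \cdot 2 = \left(-6\right) 6 = -36$)
$\left(R + E{\left(D{\left(- \frac{2}{-1} + \frac{6}{6} \right)} \right)}\right)^{2} = \left(-36 - \left(-1 + 1 + 2\right)\right)^{2} = \left(-36 + \left(1 - \left(2 + 1\right)\right)\right)^{2} = \left(-36 + \left(1 - 3\right)\right)^{2} = \left(-36 - 2\right)^{2} = \left(-38\right)^{2} = 1444$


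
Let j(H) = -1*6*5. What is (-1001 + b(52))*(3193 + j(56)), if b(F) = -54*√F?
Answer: -3166163 - 341604*√13 ≈ -4.3978e+6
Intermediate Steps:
j(H) = -30 (j(H) = -6*5 = -30)
(-1001 + b(52))*(3193 + j(56)) = (-1001 - 108*√13)*(3193 - 30) = (-1001 - 108*√13)*3163 = -3166163 - 341604*√13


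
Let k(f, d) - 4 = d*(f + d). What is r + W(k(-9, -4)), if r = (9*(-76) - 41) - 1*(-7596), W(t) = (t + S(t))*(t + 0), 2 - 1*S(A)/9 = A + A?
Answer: -45433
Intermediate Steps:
S(A) = 18 - 18*A (S(A) = 18 - 9*(A + A) = 18 - 18*A)
k(f, d) = 4 + d*(d + f) (k(f, d) = 4 + d*(f + d) = 4 + d*(d + f))
W(t) = t*(18 - 17*t) (W(t) = (t + (18 - 18*t))*(t + 0) = (18 - 17*t)*t = t*(18 - 17*t))
r = 6871 (r = (-684 - 41) + 7596 = -725 + 7596 = 6871)
r + W(k(-9, -4)) = 6871 + (4 + (-4)² - 4*(-9))*(18 - 17*(4 + (-4)² - 4*(-9))) = 6871 + (4 + 16 + 36)*(18 - 17*(4 + 16 + 36)) = 6871 + 56*(18 - 17*56) = 6871 + 56*(18 - 952) = 6871 + 56*(-934) = 6871 - 52304 = -45433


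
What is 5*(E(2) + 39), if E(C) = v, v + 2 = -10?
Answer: 135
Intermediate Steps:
v = -12 (v = -2 - 10 = -12)
E(C) = -12
5*(E(2) + 39) = 5*(-12 + 39) = 5*27 = 135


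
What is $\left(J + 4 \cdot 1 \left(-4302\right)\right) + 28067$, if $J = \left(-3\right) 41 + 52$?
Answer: $10788$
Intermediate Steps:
$J = -71$ ($J = -123 + 52 = -71$)
$\left(J + 4 \cdot 1 \left(-4302\right)\right) + 28067 = \left(-71 + 4 \cdot 1 \left(-4302\right)\right) + 28067 = \left(-71 + 4 \left(-4302\right)\right) + 28067 = \left(-71 - 17208\right) + 28067 = -17279 + 28067 = 10788$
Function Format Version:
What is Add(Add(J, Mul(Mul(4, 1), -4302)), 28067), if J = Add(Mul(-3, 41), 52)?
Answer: 10788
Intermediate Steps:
J = -71 (J = Add(-123, 52) = -71)
Add(Add(J, Mul(Mul(4, 1), -4302)), 28067) = Add(Add(-71, Mul(Mul(4, 1), -4302)), 28067) = Add(Add(-71, Mul(4, -4302)), 28067) = Add(Add(-71, -17208), 28067) = Add(-17279, 28067) = 10788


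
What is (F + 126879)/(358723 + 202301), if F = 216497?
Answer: 21461/35064 ≈ 0.61205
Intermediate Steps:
(F + 126879)/(358723 + 202301) = (216497 + 126879)/(358723 + 202301) = 343376/561024 = 343376*(1/561024) = 21461/35064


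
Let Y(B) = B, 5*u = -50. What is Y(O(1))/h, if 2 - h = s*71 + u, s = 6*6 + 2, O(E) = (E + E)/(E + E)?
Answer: -1/2686 ≈ -0.00037230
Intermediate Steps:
u = -10 (u = (⅕)*(-50) = -10)
O(E) = 1 (O(E) = (2*E)/((2*E)) = (2*E)*(1/(2*E)) = 1)
s = 38 (s = 36 + 2 = 38)
h = -2686 (h = 2 - (38*71 - 10) = 2 - (2698 - 10) = 2 - 1*2688 = 2 - 2688 = -2686)
Y(O(1))/h = 1/(-2686) = 1*(-1/2686) = -1/2686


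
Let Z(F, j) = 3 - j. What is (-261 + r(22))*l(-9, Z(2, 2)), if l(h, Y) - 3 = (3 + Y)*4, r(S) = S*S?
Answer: 4237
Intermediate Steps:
r(S) = S**2
l(h, Y) = 15 + 4*Y (l(h, Y) = 3 + (3 + Y)*4 = 3 + (12 + 4*Y) = 15 + 4*Y)
(-261 + r(22))*l(-9, Z(2, 2)) = (-261 + 22**2)*(15 + 4*(3 - 1*2)) = (-261 + 484)*(15 + 4*(3 - 2)) = 223*(15 + 4*1) = 223*(15 + 4) = 223*19 = 4237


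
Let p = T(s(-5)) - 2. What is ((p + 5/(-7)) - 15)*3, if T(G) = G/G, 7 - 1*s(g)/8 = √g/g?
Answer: -351/7 ≈ -50.143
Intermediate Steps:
s(g) = 56 - 8/√g (s(g) = 56 - 8*√g/g = 56 - 8/√g)
T(G) = 1
p = -1 (p = 1 - 2 = -1)
((p + 5/(-7)) - 15)*3 = ((-1 + 5/(-7)) - 15)*3 = ((-1 + 5*(-⅐)) - 15)*3 = ((-1 - 5/7) - 15)*3 = (-12/7 - 15)*3 = -117/7*3 = -351/7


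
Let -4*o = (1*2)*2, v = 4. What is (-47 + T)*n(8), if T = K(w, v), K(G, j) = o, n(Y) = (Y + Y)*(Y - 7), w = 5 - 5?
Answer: -768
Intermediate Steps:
w = 0
n(Y) = 2*Y*(-7 + Y) (n(Y) = (2*Y)*(-7 + Y) = 2*Y*(-7 + Y))
o = -1 (o = -1*2*2/4 = -2/2 = -¼*4 = -1)
K(G, j) = -1
T = -1
(-47 + T)*n(8) = (-47 - 1)*(2*8*(-7 + 8)) = -96*8 = -48*16 = -768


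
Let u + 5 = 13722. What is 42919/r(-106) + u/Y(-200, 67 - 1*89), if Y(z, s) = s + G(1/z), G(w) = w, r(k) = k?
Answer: -479686919/466506 ≈ -1028.3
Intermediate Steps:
u = 13717 (u = -5 + 13722 = 13717)
Y(z, s) = s + 1/z
42919/r(-106) + u/Y(-200, 67 - 1*89) = 42919/(-106) + 13717/((67 - 1*89) + 1/(-200)) = 42919*(-1/106) + 13717/((67 - 89) - 1/200) = -42919/106 + 13717/(-22 - 1/200) = -42919/106 + 13717/(-4401/200) = -42919/106 + 13717*(-200/4401) = -42919/106 - 2743400/4401 = -479686919/466506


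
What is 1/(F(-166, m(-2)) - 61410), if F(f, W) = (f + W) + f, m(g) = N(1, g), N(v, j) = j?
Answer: -1/61744 ≈ -1.6196e-5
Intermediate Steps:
m(g) = g
F(f, W) = W + 2*f (F(f, W) = (W + f) + f = W + 2*f)
1/(F(-166, m(-2)) - 61410) = 1/((-2 + 2*(-166)) - 61410) = 1/((-2 - 332) - 61410) = 1/(-334 - 61410) = 1/(-61744) = -1/61744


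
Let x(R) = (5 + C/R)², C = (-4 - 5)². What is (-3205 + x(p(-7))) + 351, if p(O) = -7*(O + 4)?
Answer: -136002/49 ≈ -2775.6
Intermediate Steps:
C = 81 (C = (-9)² = 81)
p(O) = -28 - 7*O (p(O) = -7*(4 + O) = -28 - 7*O)
x(R) = (5 + 81/R)²
(-3205 + x(p(-7))) + 351 = (-3205 + (81 + 5*(-28 - 7*(-7)))²/(-28 - 7*(-7))²) + 351 = (-3205 + (81 + 5*(-28 + 49))²/(-28 + 49)²) + 351 = (-3205 + (81 + 5*21)²/21²) + 351 = (-3205 + (81 + 105)²/441) + 351 = (-3205 + (1/441)*186²) + 351 = (-3205 + (1/441)*34596) + 351 = (-3205 + 3844/49) + 351 = -153201/49 + 351 = -136002/49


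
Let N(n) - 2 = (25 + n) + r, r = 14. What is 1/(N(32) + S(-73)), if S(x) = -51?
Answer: 1/22 ≈ 0.045455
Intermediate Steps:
N(n) = 41 + n (N(n) = 2 + ((25 + n) + 14) = 2 + (39 + n) = 41 + n)
1/(N(32) + S(-73)) = 1/((41 + 32) - 51) = 1/(73 - 51) = 1/22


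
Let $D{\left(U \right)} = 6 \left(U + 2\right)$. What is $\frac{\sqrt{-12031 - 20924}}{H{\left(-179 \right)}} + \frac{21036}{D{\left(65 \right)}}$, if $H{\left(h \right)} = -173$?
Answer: $\frac{3506}{67} - \frac{13 i \sqrt{195}}{173} \approx 52.328 - 1.0493 i$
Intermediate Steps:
$D{\left(U \right)} = 12 + 6 U$ ($D{\left(U \right)} = 6 \left(2 + U\right) = 12 + 6 U$)
$\frac{\sqrt{-12031 - 20924}}{H{\left(-179 \right)}} + \frac{21036}{D{\left(65 \right)}} = \frac{\sqrt{-12031 - 20924}}{-173} + \frac{21036}{12 + 6 \cdot 65} = \sqrt{-32955} \left(- \frac{1}{173}\right) + \frac{21036}{12 + 390} = 13 i \sqrt{195} \left(- \frac{1}{173}\right) + \frac{21036}{402} = - \frac{13 i \sqrt{195}}{173} + 21036 \cdot \frac{1}{402} = - \frac{13 i \sqrt{195}}{173} + \frac{3506}{67} = \frac{3506}{67} - \frac{13 i \sqrt{195}}{173}$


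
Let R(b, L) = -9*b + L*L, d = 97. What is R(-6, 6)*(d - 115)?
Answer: -1620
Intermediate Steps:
R(b, L) = L² - 9*b (R(b, L) = -9*b + L² = L² - 9*b)
R(-6, 6)*(d - 115) = (6² - 9*(-6))*(97 - 115) = (36 + 54)*(-18) = 90*(-18) = -1620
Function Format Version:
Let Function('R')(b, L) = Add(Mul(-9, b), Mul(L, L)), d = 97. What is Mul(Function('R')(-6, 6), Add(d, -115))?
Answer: -1620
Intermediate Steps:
Function('R')(b, L) = Add(Pow(L, 2), Mul(-9, b)) (Function('R')(b, L) = Add(Mul(-9, b), Pow(L, 2)) = Add(Pow(L, 2), Mul(-9, b)))
Mul(Function('R')(-6, 6), Add(d, -115)) = Mul(Add(Pow(6, 2), Mul(-9, -6)), Add(97, -115)) = Mul(Add(36, 54), -18) = Mul(90, -18) = -1620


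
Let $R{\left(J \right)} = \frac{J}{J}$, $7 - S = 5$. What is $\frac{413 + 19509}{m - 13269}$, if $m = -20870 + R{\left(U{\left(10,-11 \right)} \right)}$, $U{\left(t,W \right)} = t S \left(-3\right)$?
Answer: $- \frac{9961}{17069} \approx -0.58357$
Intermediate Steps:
$S = 2$ ($S = 7 - 5 = 2$)
$U{\left(t,W \right)} = - 6 t$ ($U{\left(t,W \right)} = t 2 \left(-3\right) = 2 t \left(-3\right) = - 6 t$)
$R{\left(J \right)} = 1$
$m = -20869$ ($m = -20870 + 1 = -20869$)
$\frac{413 + 19509}{m - 13269} = \frac{413 + 19509}{-20869 - 13269} = \frac{19922}{-34138} = 19922 \left(- \frac{1}{34138}\right) = - \frac{9961}{17069}$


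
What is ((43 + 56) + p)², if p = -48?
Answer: 2601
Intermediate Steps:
((43 + 56) + p)² = ((43 + 56) - 48)² = (99 - 48)² = 51² = 2601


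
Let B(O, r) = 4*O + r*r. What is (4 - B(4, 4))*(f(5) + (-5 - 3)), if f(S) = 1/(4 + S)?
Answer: 1988/9 ≈ 220.89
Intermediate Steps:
B(O, r) = r² + 4*O (B(O, r) = 4*O + r² = r² + 4*O)
(4 - B(4, 4))*(f(5) + (-5 - 3)) = (4 - (4² + 4*4))*(1/(4 + 5) + (-5 - 3)) = (4 - (16 + 16))*(1/9 - 8) = (4 - 1*32)*(⅑ - 8) = (4 - 32)*(-71/9) = -28*(-71/9) = 1988/9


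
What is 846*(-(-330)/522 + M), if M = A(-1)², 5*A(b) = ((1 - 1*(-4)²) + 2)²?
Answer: 701103324/725 ≈ 9.6704e+5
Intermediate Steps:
A(b) = 169/5 (A(b) = ((1 - 1*(-4)²) + 2)²/5 = ((1 - 1*16) + 2)²/5 = ((1 - 16) + 2)²/5 = (-15 + 2)²/5 = (⅕)*(-13)² = (⅕)*169 = 169/5)
M = 28561/25 (M = (169/5)² = 28561/25 ≈ 1142.4)
846*(-(-330)/522 + M) = 846*(-(-330)/522 + 28561/25) = 846*(-1*(-55/87) + 28561/25) = 846*(55/87 + 28561/25) = 846*(2486182/2175) = 701103324/725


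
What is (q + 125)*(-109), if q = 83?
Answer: -22672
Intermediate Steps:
(q + 125)*(-109) = (83 + 125)*(-109) = 208*(-109) = -22672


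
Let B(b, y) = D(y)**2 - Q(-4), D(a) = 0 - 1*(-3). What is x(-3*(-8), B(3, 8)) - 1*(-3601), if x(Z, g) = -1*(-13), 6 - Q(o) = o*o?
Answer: 3614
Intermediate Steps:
D(a) = 3 (D(a) = 0 + 3 = 3)
Q(o) = 6 - o**2 (Q(o) = 6 - o*o = 6 - o**2)
B(b, y) = 19 (B(b, y) = 3**2 - (6 - 1*(-4)**2) = 9 - (6 - 1*16) = 9 - (6 - 16) = 9 - 1*(-10) = 9 + 10 = 19)
x(Z, g) = 13
x(-3*(-8), B(3, 8)) - 1*(-3601) = 13 - 1*(-3601) = 13 + 3601 = 3614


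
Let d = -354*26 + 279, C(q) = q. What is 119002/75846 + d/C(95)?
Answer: -66562036/720537 ≈ -92.378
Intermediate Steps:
d = -8925 (d = -9204 + 279 = -8925)
119002/75846 + d/C(95) = 119002/75846 - 8925/95 = 119002*(1/75846) - 8925*1/95 = 59501/37923 - 1785/19 = -66562036/720537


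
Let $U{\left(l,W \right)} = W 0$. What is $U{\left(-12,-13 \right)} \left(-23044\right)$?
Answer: $0$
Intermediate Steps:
$U{\left(l,W \right)} = 0$
$U{\left(-12,-13 \right)} \left(-23044\right) = 0 \left(-23044\right) = 0$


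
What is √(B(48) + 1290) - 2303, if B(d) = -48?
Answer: -2303 + 3*√138 ≈ -2267.8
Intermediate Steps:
√(B(48) + 1290) - 2303 = √(-48 + 1290) - 2303 = √1242 - 2303 = 3*√138 - 2303 = -2303 + 3*√138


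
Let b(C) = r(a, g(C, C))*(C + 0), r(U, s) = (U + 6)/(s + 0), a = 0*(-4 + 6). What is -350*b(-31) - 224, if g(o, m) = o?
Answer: -2324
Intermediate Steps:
a = 0 (a = 0*2 = 0)
r(U, s) = (6 + U)/s
b(C) = 6 (b(C) = ((6 + 0)/C)*(C + 0) = (6/C)*C = 6)
-350*b(-31) - 224 = -350*6 - 224 = -2100 - 224 = -2324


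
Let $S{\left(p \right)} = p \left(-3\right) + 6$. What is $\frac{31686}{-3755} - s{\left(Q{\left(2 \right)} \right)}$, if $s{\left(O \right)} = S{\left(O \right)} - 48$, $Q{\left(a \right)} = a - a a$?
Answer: $\frac{103494}{3755} \approx 27.562$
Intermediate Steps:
$S{\left(p \right)} = 6 - 3 p$ ($S{\left(p \right)} = - 3 p + 6 = 6 - 3 p$)
$Q{\left(a \right)} = a - a^{2}$
$s{\left(O \right)} = -42 - 3 O$ ($s{\left(O \right)} = \left(6 - 3 O\right) - 48 = -42 - 3 O$)
$\frac{31686}{-3755} - s{\left(Q{\left(2 \right)} \right)} = \frac{31686}{-3755} - \left(-42 - 3 \cdot 2 \left(1 - 2\right)\right) = 31686 \left(- \frac{1}{3755}\right) - \left(-42 - 3 \cdot 2 \left(1 - 2\right)\right) = - \frac{31686}{3755} - \left(-42 - 3 \cdot 2 \left(-1\right)\right) = - \frac{31686}{3755} - \left(-42 - -6\right) = - \frac{31686}{3755} - \left(-42 + 6\right) = - \frac{31686}{3755} - -36 = - \frac{31686}{3755} + 36 = \frac{103494}{3755}$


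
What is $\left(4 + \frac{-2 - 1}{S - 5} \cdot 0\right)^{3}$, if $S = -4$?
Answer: $64$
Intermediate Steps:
$\left(4 + \frac{-2 - 1}{S - 5} \cdot 0\right)^{3} = \left(4 + \frac{-2 - 1}{-4 - 5} \cdot 0\right)^{3} = \left(4 + - \frac{3}{-9} \cdot 0\right)^{3} = \left(4 + \left(-3\right) \left(- \frac{1}{9}\right) 0\right)^{3} = \left(4 + \frac{1}{3} \cdot 0\right)^{3} = \left(4 + 0\right)^{3} = 4^{3} = 64$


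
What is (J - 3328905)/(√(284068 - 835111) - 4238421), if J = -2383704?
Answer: 384324475403/285146240068 + 816087*I*√6803/285146240068 ≈ 1.3478 + 0.00023606*I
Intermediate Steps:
(J - 3328905)/(√(284068 - 835111) - 4238421) = (-2383704 - 3328905)/(√(284068 - 835111) - 4238421) = -5712609/(√(-551043) - 4238421) = -5712609/(9*I*√6803 - 4238421) = -5712609/(-4238421 + 9*I*√6803)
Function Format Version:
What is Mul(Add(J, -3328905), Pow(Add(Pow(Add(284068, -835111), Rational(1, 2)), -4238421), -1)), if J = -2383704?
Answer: Add(Rational(384324475403, 285146240068), Mul(Rational(816087, 285146240068), I, Pow(6803, Rational(1, 2)))) ≈ Add(1.3478, Mul(0.00023606, I))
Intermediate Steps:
Mul(Add(J, -3328905), Pow(Add(Pow(Add(284068, -835111), Rational(1, 2)), -4238421), -1)) = Mul(Add(-2383704, -3328905), Pow(Add(Pow(Add(284068, -835111), Rational(1, 2)), -4238421), -1)) = Mul(-5712609, Pow(Add(Pow(-551043, Rational(1, 2)), -4238421), -1)) = Mul(-5712609, Pow(Add(Mul(9, I, Pow(6803, Rational(1, 2))), -4238421), -1)) = Mul(-5712609, Pow(Add(-4238421, Mul(9, I, Pow(6803, Rational(1, 2)))), -1))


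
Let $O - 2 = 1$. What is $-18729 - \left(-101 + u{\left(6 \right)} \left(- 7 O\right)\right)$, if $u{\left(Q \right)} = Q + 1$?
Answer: $-18481$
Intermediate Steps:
$u{\left(Q \right)} = 1 + Q$
$O = 3$ ($O = 2 + 1 = 3$)
$-18729 - \left(-101 + u{\left(6 \right)} \left(- 7 O\right)\right) = -18729 - \left(-101 + \left(1 + 6\right) \left(\left(-7\right) 3\right)\right) = -18729 - \left(-101 + 7 \left(-21\right)\right) = -18729 - \left(-101 - 147\right) = -18729 - -248 = -18729 + 248 = -18481$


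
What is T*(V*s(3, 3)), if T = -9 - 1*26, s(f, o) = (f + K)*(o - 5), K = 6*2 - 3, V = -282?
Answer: -236880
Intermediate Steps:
K = 9 (K = 12 - 3 = 9)
s(f, o) = (-5 + o)*(9 + f) (s(f, o) = (f + 9)*(o - 5) = (9 + f)*(-5 + o) = (-5 + o)*(9 + f))
T = -35 (T = -9 - 26 = -35)
T*(V*s(3, 3)) = -(-9870)*(-45 - 5*3 + 9*3 + 3*3) = -(-9870)*(-45 - 15 + 27 + 9) = -(-9870)*(-24) = -35*6768 = -236880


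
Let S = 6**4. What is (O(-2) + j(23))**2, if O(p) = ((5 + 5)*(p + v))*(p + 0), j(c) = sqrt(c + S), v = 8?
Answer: (120 - sqrt(1319))**2 ≈ 7002.7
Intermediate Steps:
S = 1296
j(c) = sqrt(1296 + c) (j(c) = sqrt(c + 1296) = sqrt(1296 + c))
O(p) = p*(80 + 10*p) (O(p) = ((5 + 5)*(p + 8))*(p + 0) = (10*(8 + p))*p = (80 + 10*p)*p = p*(80 + 10*p))
(O(-2) + j(23))**2 = (10*(-2)*(8 - 2) + sqrt(1296 + 23))**2 = (10*(-2)*6 + sqrt(1319))**2 = (-120 + sqrt(1319))**2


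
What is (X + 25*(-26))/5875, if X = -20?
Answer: -134/1175 ≈ -0.11404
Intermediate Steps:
(X + 25*(-26))/5875 = (-20 + 25*(-26))/5875 = (-20 - 650)*(1/5875) = -670*1/5875 = -134/1175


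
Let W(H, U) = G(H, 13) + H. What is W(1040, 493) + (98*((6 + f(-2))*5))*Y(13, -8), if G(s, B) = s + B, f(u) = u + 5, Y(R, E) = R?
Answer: 59423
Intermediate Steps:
f(u) = 5 + u
G(s, B) = B + s
W(H, U) = 13 + 2*H (W(H, U) = (13 + H) + H = 13 + 2*H)
W(1040, 493) + (98*((6 + f(-2))*5))*Y(13, -8) = (13 + 2*1040) + (98*((6 + (5 - 2))*5))*13 = (13 + 2080) + (98*((6 + 3)*5))*13 = 2093 + (98*(9*5))*13 = 2093 + (98*45)*13 = 2093 + 4410*13 = 2093 + 57330 = 59423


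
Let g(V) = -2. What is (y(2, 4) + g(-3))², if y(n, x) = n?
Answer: 0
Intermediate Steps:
(y(2, 4) + g(-3))² = (2 - 2)² = 0² = 0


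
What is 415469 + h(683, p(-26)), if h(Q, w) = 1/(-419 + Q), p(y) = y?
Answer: 109683817/264 ≈ 4.1547e+5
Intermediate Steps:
415469 + h(683, p(-26)) = 415469 + 1/(-419 + 683) = 415469 + 1/264 = 109683817/264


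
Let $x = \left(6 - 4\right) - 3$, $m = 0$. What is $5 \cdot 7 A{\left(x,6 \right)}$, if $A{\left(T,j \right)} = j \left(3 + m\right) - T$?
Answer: $665$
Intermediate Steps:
$x = -1$ ($x = \left(6 - 4\right) - 3 = 2 - 3 = -1$)
$A{\left(T,j \right)} = - T + 3 j$ ($A{\left(T,j \right)} = j \left(3 + 0\right) - T = j 3 - T = 3 j - T = - T + 3 j$)
$5 \cdot 7 A{\left(x,6 \right)} = 5 \cdot 7 \left(\left(-1\right) \left(-1\right) + 3 \cdot 6\right) = 35 \left(1 + 18\right) = 35 \cdot 19 = 665$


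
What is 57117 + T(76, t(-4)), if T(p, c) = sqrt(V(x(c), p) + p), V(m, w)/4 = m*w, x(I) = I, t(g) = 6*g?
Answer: 57117 + 38*I*sqrt(5) ≈ 57117.0 + 84.971*I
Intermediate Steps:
V(m, w) = 4*m*w (V(m, w) = 4*(m*w) = 4*m*w)
T(p, c) = sqrt(p + 4*c*p) (T(p, c) = sqrt(4*c*p + p) = sqrt(p + 4*c*p))
57117 + T(76, t(-4)) = 57117 + sqrt(76*(1 + 4*(6*(-4)))) = 57117 + sqrt(76*(1 + 4*(-24))) = 57117 + sqrt(76*(1 - 96)) = 57117 + sqrt(76*(-95)) = 57117 + sqrt(-7220) = 57117 + 38*I*sqrt(5)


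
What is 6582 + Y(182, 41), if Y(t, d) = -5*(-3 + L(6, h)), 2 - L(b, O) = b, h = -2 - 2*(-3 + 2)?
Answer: 6617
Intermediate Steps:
h = 0 (h = -2 - 2*(-1) = -2 + 2 = 0)
L(b, O) = 2 - b
Y(t, d) = 35 (Y(t, d) = -5*(-3 + (2 - 1*6)) = -5*(-3 + (2 - 6)) = -5*(-3 - 4) = -5*(-7) = 35)
6582 + Y(182, 41) = 6582 + 35 = 6617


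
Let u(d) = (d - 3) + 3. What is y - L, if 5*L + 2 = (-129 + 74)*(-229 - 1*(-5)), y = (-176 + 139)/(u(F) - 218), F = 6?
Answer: -2611231/1060 ≈ -2463.4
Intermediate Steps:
u(d) = d (u(d) = (-3 + d) + 3 = d)
y = 37/212 (y = (-176 + 139)/(6 - 218) = -37/(-212) = -37*(-1/212) = 37/212 ≈ 0.17453)
L = 12318/5 (L = -⅖ + ((-129 + 74)*(-229 - 1*(-5)))/5 = -⅖ + (-55*(-229 + 5))/5 = -⅖ + (-55*(-224))/5 = -⅖ + (⅕)*12320 = -⅖ + 2464 = 12318/5 ≈ 2463.6)
y - L = 37/212 - 1*12318/5 = 37/212 - 12318/5 = -2611231/1060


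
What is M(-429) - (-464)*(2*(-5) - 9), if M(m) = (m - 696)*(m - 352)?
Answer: 869809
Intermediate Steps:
M(m) = (-696 + m)*(-352 + m)
M(-429) - (-464)*(2*(-5) - 9) = (244992 + (-429)² - 1048*(-429)) - (-464)*(2*(-5) - 9) = (244992 + 184041 + 449592) - (-464)*(-10 - 9) = 878625 - (-464)*(-19) = 878625 - 1*8816 = 878625 - 8816 = 869809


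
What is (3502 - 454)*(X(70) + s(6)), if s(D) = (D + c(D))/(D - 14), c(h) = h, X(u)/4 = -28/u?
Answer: -47244/5 ≈ -9448.8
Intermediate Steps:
X(u) = -112/u (X(u) = 4*(-28/u) = -112/u)
s(D) = 2*D/(-14 + D) (s(D) = (D + D)/(D - 14) = (2*D)/(-14 + D) = 2*D/(-14 + D))
(3502 - 454)*(X(70) + s(6)) = (3502 - 454)*(-112/70 + 2*6/(-14 + 6)) = 3048*(-112*1/70 + 2*6/(-8)) = 3048*(-8/5 + 2*6*(-⅛)) = 3048*(-8/5 - 3/2) = 3048*(-31/10) = -47244/5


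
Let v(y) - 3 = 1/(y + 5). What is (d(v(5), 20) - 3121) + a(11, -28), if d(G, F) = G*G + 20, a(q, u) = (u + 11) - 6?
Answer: -311439/100 ≈ -3114.4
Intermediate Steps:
a(q, u) = 5 + u (a(q, u) = (11 + u) - 6 = 5 + u)
v(y) = 3 + 1/(5 + y) (v(y) = 3 + 1/(y + 5) = 3 + 1/(5 + y))
d(G, F) = 20 + G² (d(G, F) = G² + 20 = 20 + G²)
(d(v(5), 20) - 3121) + a(11, -28) = ((20 + ((16 + 3*5)/(5 + 5))²) - 3121) + (5 - 28) = ((20 + ((16 + 15)/10)²) - 3121) - 23 = ((20 + ((⅒)*31)²) - 3121) - 23 = ((20 + (31/10)²) - 3121) - 23 = ((20 + 961/100) - 3121) - 23 = (2961/100 - 3121) - 23 = -309139/100 - 23 = -311439/100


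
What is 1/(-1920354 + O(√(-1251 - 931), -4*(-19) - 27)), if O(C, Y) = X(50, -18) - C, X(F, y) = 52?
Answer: I/(√2182 - 1920302*I) ≈ -5.2075e-7 + 1.2667e-11*I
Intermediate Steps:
O(C, Y) = 52 - C
1/(-1920354 + O(√(-1251 - 931), -4*(-19) - 27)) = 1/(-1920354 + (52 - √(-1251 - 931))) = 1/(-1920354 + (52 - √(-2182))) = 1/(-1920354 + (52 - I*√2182)) = 1/(-1920302 - I*√2182)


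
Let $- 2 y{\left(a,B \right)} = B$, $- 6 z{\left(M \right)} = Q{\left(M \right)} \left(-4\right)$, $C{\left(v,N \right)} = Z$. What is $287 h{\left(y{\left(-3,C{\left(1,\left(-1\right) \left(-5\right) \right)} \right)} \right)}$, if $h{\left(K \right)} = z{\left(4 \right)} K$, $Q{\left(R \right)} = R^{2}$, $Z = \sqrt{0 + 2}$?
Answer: $- \frac{4592 \sqrt{2}}{3} \approx -2164.7$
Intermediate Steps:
$Z = \sqrt{2} \approx 1.4142$
$C{\left(v,N \right)} = \sqrt{2}$
$z{\left(M \right)} = \frac{2 M^{2}}{3}$ ($z{\left(M \right)} = - \frac{M^{2} \left(-4\right)}{6} = - \frac{\left(-4\right) M^{2}}{6} = \frac{2 M^{2}}{3}$)
$y{\left(a,B \right)} = - \frac{B}{2}$
$h{\left(K \right)} = \frac{32 K}{3}$ ($h{\left(K \right)} = \frac{2 \cdot 4^{2}}{3} K = \frac{2}{3} \cdot 16 K = \frac{32 K}{3}$)
$287 h{\left(y{\left(-3,C{\left(1,\left(-1\right) \left(-5\right) \right)} \right)} \right)} = 287 \frac{32 \left(- \frac{\sqrt{2}}{2}\right)}{3} = 287 \left(- \frac{16 \sqrt{2}}{3}\right) = - \frac{4592 \sqrt{2}}{3}$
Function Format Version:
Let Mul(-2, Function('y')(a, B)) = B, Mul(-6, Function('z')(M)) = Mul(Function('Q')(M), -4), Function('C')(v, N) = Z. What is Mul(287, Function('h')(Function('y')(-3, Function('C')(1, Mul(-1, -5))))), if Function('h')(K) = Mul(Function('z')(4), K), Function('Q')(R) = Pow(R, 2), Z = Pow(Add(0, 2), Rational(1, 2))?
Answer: Mul(Rational(-4592, 3), Pow(2, Rational(1, 2))) ≈ -2164.7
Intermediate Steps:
Z = Pow(2, Rational(1, 2)) ≈ 1.4142
Function('C')(v, N) = Pow(2, Rational(1, 2))
Function('z')(M) = Mul(Rational(2, 3), Pow(M, 2)) (Function('z')(M) = Mul(Rational(-1, 6), Mul(Pow(M, 2), -4)) = Mul(Rational(-1, 6), Mul(-4, Pow(M, 2))) = Mul(Rational(2, 3), Pow(M, 2)))
Function('y')(a, B) = Mul(Rational(-1, 2), B)
Function('h')(K) = Mul(Rational(32, 3), K) (Function('h')(K) = Mul(Mul(Rational(2, 3), Pow(4, 2)), K) = Mul(Mul(Rational(2, 3), 16), K) = Mul(Rational(32, 3), K))
Mul(287, Function('h')(Function('y')(-3, Function('C')(1, Mul(-1, -5))))) = Mul(287, Mul(Rational(32, 3), Mul(Rational(-1, 2), Pow(2, Rational(1, 2))))) = Mul(287, Mul(Rational(-16, 3), Pow(2, Rational(1, 2)))) = Mul(Rational(-4592, 3), Pow(2, Rational(1, 2)))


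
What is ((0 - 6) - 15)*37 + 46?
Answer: -731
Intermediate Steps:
((0 - 6) - 15)*37 + 46 = (-6 - 15)*37 + 46 = -21*37 + 46 = -777 + 46 = -731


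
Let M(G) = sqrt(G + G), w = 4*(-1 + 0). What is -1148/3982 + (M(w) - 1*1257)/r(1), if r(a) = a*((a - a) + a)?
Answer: -2503261/1991 + 2*I*sqrt(2) ≈ -1257.3 + 2.8284*I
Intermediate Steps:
r(a) = a**2 (r(a) = a*(0 + a) = a*a = a**2)
w = -4 (w = 4*(-1) = -4)
M(G) = sqrt(2)*sqrt(G) (M(G) = sqrt(2*G) = sqrt(2)*sqrt(G))
-1148/3982 + (M(w) - 1*1257)/r(1) = -1148/3982 + (sqrt(2)*sqrt(-4) - 1*1257)/(1**2) = -1148*1/3982 + (sqrt(2)*(2*I) - 1257)/1 = -574/1991 + (2*I*sqrt(2) - 1257)*1 = -574/1991 + (-1257 + 2*I*sqrt(2))*1 = -574/1991 + (-1257 + 2*I*sqrt(2)) = -2503261/1991 + 2*I*sqrt(2)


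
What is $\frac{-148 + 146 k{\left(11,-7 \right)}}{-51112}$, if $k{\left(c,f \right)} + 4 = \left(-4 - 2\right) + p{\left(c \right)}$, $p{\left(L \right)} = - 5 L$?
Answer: $\frac{4819}{25556} \approx 0.18857$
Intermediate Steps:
$k{\left(c,f \right)} = -10 - 5 c$ ($k{\left(c,f \right)} = -4 - \left(6 + 5 c\right) = -10 - 5 c$)
$\frac{-148 + 146 k{\left(11,-7 \right)}}{-51112} = \frac{-148 + 146 \left(-10 - 55\right)}{-51112} = \left(-148 + 146 \left(-10 - 55\right)\right) \left(- \frac{1}{51112}\right) = \left(-148 + 146 \left(-65\right)\right) \left(- \frac{1}{51112}\right) = \left(-148 - 9490\right) \left(- \frac{1}{51112}\right) = \left(-9638\right) \left(- \frac{1}{51112}\right) = \frac{4819}{25556}$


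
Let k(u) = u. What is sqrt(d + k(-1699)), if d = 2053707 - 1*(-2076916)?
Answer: 2*sqrt(1032231) ≈ 2032.0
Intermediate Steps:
d = 4130623 (d = 2053707 + 2076916 = 4130623)
sqrt(d + k(-1699)) = sqrt(4130623 - 1699) = sqrt(4128924) = 2*sqrt(1032231)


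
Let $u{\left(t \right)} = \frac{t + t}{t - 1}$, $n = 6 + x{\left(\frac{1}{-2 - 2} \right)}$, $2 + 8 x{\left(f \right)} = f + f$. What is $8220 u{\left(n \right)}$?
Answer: $\frac{99736}{5} \approx 19947.0$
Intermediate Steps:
$x{\left(f \right)} = - \frac{1}{4} + \frac{f}{4}$ ($x{\left(f \right)} = - \frac{1}{4} + \frac{f + f}{8} = - \frac{1}{4} + \frac{2 f}{8} = - \frac{1}{4} + \frac{f}{4}$)
$n = \frac{91}{16}$ ($n = 6 - \left(\frac{1}{4} - \frac{1}{4 \left(-2 - 2\right)}\right) = 6 - \left(\frac{1}{4} - \frac{1}{4 \left(-4\right)}\right) = 6 + \left(- \frac{1}{4} + \frac{1}{4} \left(- \frac{1}{4}\right)\right) = 6 - \frac{5}{16} = \frac{91}{16} \approx 5.6875$)
$u{\left(t \right)} = \frac{2 t}{-1 + t}$
$8220 u{\left(n \right)} = 8220 \cdot 2 \cdot \frac{91}{16} \frac{1}{-1 + \frac{91}{16}} = 8220 \cdot 2 \cdot \frac{91}{16} \frac{1}{\frac{75}{16}} = 8220 \cdot 2 \cdot \frac{91}{16} \cdot \frac{16}{75} = 8220 \cdot \frac{182}{75} = \frac{99736}{5}$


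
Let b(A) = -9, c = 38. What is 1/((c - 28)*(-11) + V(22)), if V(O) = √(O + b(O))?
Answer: -110/12087 - √13/12087 ≈ -0.0093990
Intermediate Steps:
V(O) = √(-9 + O) (V(O) = √(O - 9) = √(-9 + O))
1/((c - 28)*(-11) + V(22)) = 1/((38 - 28)*(-11) + √(-9 + 22)) = 1/(10*(-11) + √13) = 1/(-110 + √13)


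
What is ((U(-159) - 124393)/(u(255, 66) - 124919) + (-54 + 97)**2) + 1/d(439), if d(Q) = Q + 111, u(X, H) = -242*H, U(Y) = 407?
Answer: 143347435641/77490050 ≈ 1849.9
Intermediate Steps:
d(Q) = 111 + Q
((U(-159) - 124393)/(u(255, 66) - 124919) + (-54 + 97)**2) + 1/d(439) = ((407 - 124393)/(-242*66 - 124919) + (-54 + 97)**2) + 1/(111 + 439) = (-123986/(-15972 - 124919) + 43**2) + 1/550 = (-123986/(-140891) + 1849) + 1/550 = (-123986*(-1/140891) + 1849) + 1/550 = (123986/140891 + 1849) + 1/550 = 260631445/140891 + 1/550 = 143347435641/77490050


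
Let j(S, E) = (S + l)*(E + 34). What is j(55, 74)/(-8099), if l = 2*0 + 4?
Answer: -6372/8099 ≈ -0.78676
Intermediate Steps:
l = 4 (l = 0 + 4 = 4)
j(S, E) = (4 + S)*(34 + E) (j(S, E) = (S + 4)*(E + 34) = (4 + S)*(34 + E))
j(55, 74)/(-8099) = (136 + 4*74 + 34*55 + 74*55)/(-8099) = (136 + 296 + 1870 + 4070)*(-1/8099) = 6372*(-1/8099) = -6372/8099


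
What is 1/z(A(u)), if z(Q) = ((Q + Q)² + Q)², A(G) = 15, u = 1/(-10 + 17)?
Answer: 1/837225 ≈ 1.1944e-6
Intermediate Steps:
u = ⅐ (u = 1/7 = ⅐ ≈ 0.14286)
z(Q) = (Q + 4*Q²)² (z(Q) = ((2*Q)² + Q)² = (4*Q² + Q)² = (Q + 4*Q²)²)
1/z(A(u)) = 1/(15²*(1 + 4*15)²) = 1/(225*(1 + 60)²) = 1/(225*61²) = 1/(225*3721) = 1/837225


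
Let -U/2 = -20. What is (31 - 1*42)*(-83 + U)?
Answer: 473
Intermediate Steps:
U = 40 (U = -2*(-20) = 40)
(31 - 1*42)*(-83 + U) = (31 - 1*42)*(-83 + 40) = (31 - 42)*(-43) = -11*(-43) = 473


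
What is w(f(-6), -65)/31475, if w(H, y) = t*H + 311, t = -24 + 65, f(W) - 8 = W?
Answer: 393/31475 ≈ 0.012486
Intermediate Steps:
f(W) = 8 + W
t = 41
w(H, y) = 311 + 41*H (w(H, y) = 41*H + 311 = 311 + 41*H)
w(f(-6), -65)/31475 = (311 + 41*(8 - 6))/31475 = (311 + 41*2)*(1/31475) = (311 + 82)*(1/31475) = 393*(1/31475) = 393/31475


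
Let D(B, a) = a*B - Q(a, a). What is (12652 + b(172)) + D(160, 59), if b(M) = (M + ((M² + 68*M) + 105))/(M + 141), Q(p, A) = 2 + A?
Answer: 6937260/313 ≈ 22164.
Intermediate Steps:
D(B, a) = -2 - a + B*a (D(B, a) = a*B - (2 + a) = B*a + (-2 - a) = -2 - a + B*a)
b(M) = (105 + M² + 69*M)/(141 + M) (b(M) = (M + (105 + M² + 68*M))/(141 + M) = (105 + M² + 69*M)/(141 + M))
(12652 + b(172)) + D(160, 59) = (12652 + (105 + 172² + 69*172)/(141 + 172)) + (-2 - 1*59 + 160*59) = (12652 + (105 + 29584 + 11868)/313) + (-2 - 59 + 9440) = (12652 + (1/313)*41557) + 9379 = (12652 + 41557/313) + 9379 = 4001633/313 + 9379 = 6937260/313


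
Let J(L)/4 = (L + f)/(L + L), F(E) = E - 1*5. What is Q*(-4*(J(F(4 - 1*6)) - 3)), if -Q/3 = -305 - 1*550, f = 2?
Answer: 112860/7 ≈ 16123.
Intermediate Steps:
F(E) = -5 + E (F(E) = E - 5 = -5 + E)
J(L) = 2*(2 + L)/L (J(L) = 4*((L + 2)/(L + L)) = 4*((2 + L)/((2*L))) = 4*((2 + L)*(1/(2*L))) = 4*((2 + L)/(2*L)) = 2*(2 + L)/L)
Q = 2565 (Q = -3*(-305 - 1*550) = -3*(-305 - 550) = -3*(-855) = 2565)
Q*(-4*(J(F(4 - 1*6)) - 3)) = 2565*(-4*((2 + 4/(-5 + (4 - 1*6))) - 3)) = 2565*(-4*((2 + 4/(-5 + (4 - 6))) - 3)) = 2565*(-4*((2 + 4/(-5 - 2)) - 3)) = 2565*(-4*((2 + 4/(-7)) - 3)) = 2565*(-4*((2 + 4*(-⅐)) - 3)) = 2565*(-4*((2 - 4/7) - 3)) = 2565*(-4*(10/7 - 3)) = 2565*(-4*(-11/7)) = 2565*(44/7) = 112860/7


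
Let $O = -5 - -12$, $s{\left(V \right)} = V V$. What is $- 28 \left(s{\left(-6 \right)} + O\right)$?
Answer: $-1204$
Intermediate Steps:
$s{\left(V \right)} = V^{2}$
$O = 7$ ($O = -5 + 12 = 7$)
$- 28 \left(s{\left(-6 \right)} + O\right) = - 28 \left(\left(-6\right)^{2} + 7\right) = - 28 \left(36 + 7\right) = \left(-28\right) 43 = -1204$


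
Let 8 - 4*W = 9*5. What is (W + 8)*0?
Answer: 0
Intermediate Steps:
W = -37/4 (W = 2 - 9*5/4 = 2 - ¼*45 = 2 - 45/4 = -37/4 ≈ -9.2500)
(W + 8)*0 = (-37/4 + 8)*0 = -5/4*0 = 0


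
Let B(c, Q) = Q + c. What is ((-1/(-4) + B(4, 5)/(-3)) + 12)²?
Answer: 1369/16 ≈ 85.563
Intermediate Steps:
((-1/(-4) + B(4, 5)/(-3)) + 12)² = ((-1/(-4) + (5 + 4)/(-3)) + 12)² = ((-1*(-¼) + 9*(-⅓)) + 12)² = ((¼ - 3) + 12)² = (-11/4 + 12)² = (37/4)² = 1369/16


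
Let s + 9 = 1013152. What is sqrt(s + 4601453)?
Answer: 18*sqrt(17329) ≈ 2369.5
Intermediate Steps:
s = 1013143 (s = -9 + 1013152 = 1013143)
sqrt(s + 4601453) = sqrt(1013143 + 4601453) = sqrt(5614596) = 18*sqrt(17329)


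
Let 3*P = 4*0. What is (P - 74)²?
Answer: 5476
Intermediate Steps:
P = 0 (P = (4*0)/3 = (⅓)*0 = 0)
(P - 74)² = (0 - 74)² = (-74)² = 5476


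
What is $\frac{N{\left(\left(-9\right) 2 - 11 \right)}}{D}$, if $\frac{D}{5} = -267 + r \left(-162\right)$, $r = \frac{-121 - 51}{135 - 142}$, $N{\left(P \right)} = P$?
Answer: $\frac{203}{148665} \approx 0.0013655$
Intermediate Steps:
$r = \frac{172}{7}$ ($r = - \frac{172}{-7} = \left(-172\right) \left(- \frac{1}{7}\right) = \frac{172}{7} \approx 24.571$)
$D = - \frac{148665}{7}$ ($D = 5 \left(-267 + \frac{172}{7} \left(-162\right)\right) = 5 \left(-267 - \frac{27864}{7}\right) = 5 \left(- \frac{29733}{7}\right) = - \frac{148665}{7} \approx -21238.0$)
$\frac{N{\left(\left(-9\right) 2 - 11 \right)}}{D} = \frac{\left(-9\right) 2 - 11}{- \frac{148665}{7}} = \left(-18 - 11\right) \left(- \frac{7}{148665}\right) = \left(-29\right) \left(- \frac{7}{148665}\right) = \frac{203}{148665}$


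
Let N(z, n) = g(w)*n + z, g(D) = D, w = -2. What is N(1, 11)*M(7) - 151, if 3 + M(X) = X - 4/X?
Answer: -223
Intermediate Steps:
N(z, n) = z - 2*n (N(z, n) = -2*n + z = z - 2*n)
M(X) = -3 + X - 4/X (M(X) = -3 + (X - 4/X) = -3 + X - 4/X)
N(1, 11)*M(7) - 151 = (1 - 2*11)*(-3 + 7 - 4/7) - 151 = (1 - 22)*(-3 + 7 - 4*⅐) - 151 = -21*(-3 + 7 - 4/7) - 151 = -21*24/7 - 151 = -72 - 151 = -223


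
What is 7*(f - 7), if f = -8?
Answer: -105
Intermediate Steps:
7*(f - 7) = 7*(-8 - 7) = 7*(-15) = -105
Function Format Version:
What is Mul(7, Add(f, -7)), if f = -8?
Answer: -105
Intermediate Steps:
Mul(7, Add(f, -7)) = Mul(7, Add(-8, -7)) = Mul(7, -15) = -105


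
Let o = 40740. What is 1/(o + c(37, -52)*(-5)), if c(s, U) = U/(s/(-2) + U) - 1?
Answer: 141/5744525 ≈ 2.4545e-5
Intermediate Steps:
c(s, U) = -1 + U/(U - s/2) (c(s, U) = U/(s*(-½) + U) - 1 = U/(-s/2 + U) - 1 = U/(U - s/2) - 1 = -1 + U/(U - s/2))
1/(o + c(37, -52)*(-5)) = 1/(40740 + (37/(-1*37 + 2*(-52)))*(-5)) = 1/(40740 + (37/(-37 - 104))*(-5)) = 1/(40740 + (37/(-141))*(-5)) = 1/(40740 + (37*(-1/141))*(-5)) = 1/(40740 - 37/141*(-5)) = 1/(40740 + 185/141) = 1/(5744525/141) = 141/5744525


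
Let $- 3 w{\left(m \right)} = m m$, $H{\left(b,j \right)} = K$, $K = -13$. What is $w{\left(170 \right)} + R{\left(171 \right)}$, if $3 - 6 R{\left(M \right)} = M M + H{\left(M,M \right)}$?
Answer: $- \frac{87025}{6} \approx -14504.0$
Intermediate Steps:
$H{\left(b,j \right)} = -13$
$R{\left(M \right)} = \frac{8}{3} - \frac{M^{2}}{6}$ ($R{\left(M \right)} = \frac{1}{2} - \frac{M M - 13}{6} = \frac{1}{2} - \frac{M^{2} - 13}{6} = \frac{1}{2} - \frac{-13 + M^{2}}{6} = \frac{1}{2} - \left(- \frac{13}{6} + \frac{M^{2}}{6}\right) = \frac{8}{3} - \frac{M^{2}}{6}$)
$w{\left(m \right)} = - \frac{m^{2}}{3}$ ($w{\left(m \right)} = - \frac{m m}{3} = - \frac{m^{2}}{3}$)
$w{\left(170 \right)} + R{\left(171 \right)} = - \frac{170^{2}}{3} + \left(\frac{8}{3} - \frac{171^{2}}{6}\right) = \left(- \frac{1}{3}\right) 28900 + \left(\frac{8}{3} - \frac{9747}{2}\right) = - \frac{28900}{3} + \left(\frac{8}{3} - \frac{9747}{2}\right) = - \frac{28900}{3} - \frac{29225}{6} = - \frac{87025}{6}$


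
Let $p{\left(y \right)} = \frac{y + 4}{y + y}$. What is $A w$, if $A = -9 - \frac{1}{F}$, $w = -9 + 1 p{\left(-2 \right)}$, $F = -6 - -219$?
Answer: $\frac{18221}{213} \approx 85.545$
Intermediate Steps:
$F = 213$ ($F = -6 + 219 = 213$)
$p{\left(y \right)} = \frac{4 + y}{2 y}$
$w = - \frac{19}{2}$ ($w = -9 + 1 \frac{4 - 2}{2 \left(-2\right)} = -9 + 1 \cdot \frac{1}{2} \left(- \frac{1}{2}\right) 2 = -9 + 1 \left(- \frac{1}{2}\right) = -9 - \frac{1}{2} = - \frac{19}{2} \approx -9.5$)
$A = - \frac{1918}{213}$ ($A = -9 - \frac{1}{213} = - \frac{1918}{213} \approx -9.0047$)
$A w = \left(- \frac{1918}{213}\right) \left(- \frac{19}{2}\right) = \frac{18221}{213}$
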